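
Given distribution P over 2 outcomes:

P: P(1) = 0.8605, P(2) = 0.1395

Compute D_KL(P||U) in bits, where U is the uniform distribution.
0.4171 bits

U(i) = 1/2 for all i

D_KL(P||U) = Σ P(x) log₂(P(x) / (1/2))
           = Σ P(x) log₂(P(x)) + log₂(2)
           = log₂(2) - H(P)

H(P) = -Σ P(x) log₂(P(x)):
  -P(1)·log₂(P(1)) = -(0.8605)·log₂(0.8605) = 0.18652
  -P(2)·log₂(P(2)) = -(0.1395)·log₂(0.1395) = 0.39641
H(P) = 0.18652 + 0.39641 = 0.58293 bits

log₂(2) = 1.00000 bits

D_KL(P||U) = 1.00000 - 0.58293 = 0.41707 ≈ 0.4171 bits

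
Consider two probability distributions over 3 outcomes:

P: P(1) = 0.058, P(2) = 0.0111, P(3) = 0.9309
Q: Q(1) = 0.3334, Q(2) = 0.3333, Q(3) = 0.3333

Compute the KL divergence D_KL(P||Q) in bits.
1.1786 bits

D_KL(P||Q) = Σ P(x) log₂(P(x)/Q(x))

Computing term by term:
  P(1)·log₂(P(1)/Q(1)) = 0.058·log₂(0.058/0.3334) = -0.14634
  P(2)·log₂(P(2)/Q(2)) = 0.0111·log₂(0.0111/0.3333) = -0.05448
  P(3)·log₂(P(3)/Q(3)) = 0.9309·log₂(0.9309/0.3333) = 1.37941

D_KL(P||Q) = -0.14634 - 0.05448 + 1.37941 = 1.17859 ≈ 1.1786 bits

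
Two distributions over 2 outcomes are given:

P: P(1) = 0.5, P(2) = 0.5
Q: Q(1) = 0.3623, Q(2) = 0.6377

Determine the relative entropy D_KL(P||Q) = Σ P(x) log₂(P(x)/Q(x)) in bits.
0.0569 bits

D_KL(P||Q) = Σ P(x) log₂(P(x)/Q(x))

Computing term by term:
  P(1)·log₂(P(1)/Q(1)) = 0.5·log₂(0.5/0.3623) = 0.23237
  P(2)·log₂(P(2)/Q(2)) = 0.5·log₂(0.5/0.6377) = -0.17547

D_KL(P||Q) = 0.23237 - 0.17547 = 0.05690 ≈ 0.0569 bits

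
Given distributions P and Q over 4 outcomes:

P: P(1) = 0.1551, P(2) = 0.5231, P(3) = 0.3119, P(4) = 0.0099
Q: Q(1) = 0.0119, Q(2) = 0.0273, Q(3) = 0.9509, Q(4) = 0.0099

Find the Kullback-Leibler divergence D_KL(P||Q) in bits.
2.3014 bits

D_KL(P||Q) = Σ P(x) log₂(P(x)/Q(x))

Computing term by term:
  P(1)·log₂(P(1)/Q(1)) = 0.1551·log₂(0.1551/0.0119) = 0.57452
  P(2)·log₂(P(2)/Q(2)) = 0.5231·log₂(0.5231/0.0273) = 2.22847
  P(3)·log₂(P(3)/Q(3)) = 0.3119·log₂(0.3119/0.9509) = -0.50160
  P(4)·log₂(P(4)/Q(4)) = 0.0099·log₂(0.0099/0.0099) = 0.00000

D_KL(P||Q) = 0.57452 + 2.22847 - 0.50160 + 0.00000 = 2.30139 ≈ 2.3014 bits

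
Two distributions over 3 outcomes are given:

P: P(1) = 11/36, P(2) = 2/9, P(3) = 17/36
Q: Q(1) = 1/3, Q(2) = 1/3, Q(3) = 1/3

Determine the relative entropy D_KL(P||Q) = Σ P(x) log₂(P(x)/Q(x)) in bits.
0.0689 bits

D_KL(P||Q) = Σ P(x) log₂(P(x)/Q(x))

Computing term by term:
  P(1)·log₂(P(1)/Q(1)) = (11/36)·log₂((11/36)/(1/3)) = -0.03836
  P(2)·log₂(P(2)/Q(2)) = (2/9)·log₂((2/9)/(1/3)) = -0.12999
  P(3)·log₂(P(3)/Q(3)) = (17/36)·log₂((17/36)/(1/3)) = 0.23729

D_KL(P||Q) = -0.03836 - 0.12999 + 0.23729 = 0.06894 ≈ 0.0689 bits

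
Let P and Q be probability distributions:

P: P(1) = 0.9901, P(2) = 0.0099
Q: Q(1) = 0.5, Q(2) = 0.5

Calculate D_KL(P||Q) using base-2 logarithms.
0.9199 bits

D_KL(P||Q) = Σ P(x) log₂(P(x)/Q(x))

Computing term by term:
  P(1)·log₂(P(1)/Q(1)) = 0.9901·log₂(0.9901/0.5) = 0.97589
  P(2)·log₂(P(2)/Q(2)) = 0.0099·log₂(0.0099/0.5) = -0.05602

D_KL(P||Q) = 0.97589 - 0.05602 = 0.91987 ≈ 0.9199 bits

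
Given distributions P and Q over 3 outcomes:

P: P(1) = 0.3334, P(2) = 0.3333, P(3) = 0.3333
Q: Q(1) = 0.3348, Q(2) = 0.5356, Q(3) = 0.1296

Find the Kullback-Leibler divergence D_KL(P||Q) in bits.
0.2241 bits

D_KL(P||Q) = Σ P(x) log₂(P(x)/Q(x))

Computing term by term:
  P(1)·log₂(P(1)/Q(1)) = 0.3334·log₂(0.3334/0.3348) = -0.00202
  P(2)·log₂(P(2)/Q(2)) = 0.3333·log₂(0.3333/0.5356) = -0.22809
  P(3)·log₂(P(3)/Q(3)) = 0.3333·log₂(0.3333/0.1296) = 0.45421

D_KL(P||Q) = -0.00202 - 0.22809 + 0.45421 = 0.22410 ≈ 0.2241 bits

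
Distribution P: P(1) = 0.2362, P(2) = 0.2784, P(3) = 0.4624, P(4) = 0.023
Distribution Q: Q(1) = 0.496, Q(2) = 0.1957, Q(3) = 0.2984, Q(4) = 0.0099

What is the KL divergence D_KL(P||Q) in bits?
0.2089 bits

D_KL(P||Q) = Σ P(x) log₂(P(x)/Q(x))

Computing term by term:
  P(1)·log₂(P(1)/Q(1)) = 0.2362·log₂(0.2362/0.496) = -0.25281
  P(2)·log₂(P(2)/Q(2)) = 0.2784·log₂(0.2784/0.1957) = 0.14157
  P(3)·log₂(P(3)/Q(3)) = 0.4624·log₂(0.4624/0.2984) = 0.29219
  P(4)·log₂(P(4)/Q(4)) = 0.023·log₂(0.023/0.0099) = 0.02797

D_KL(P||Q) = -0.25281 + 0.14157 + 0.29219 + 0.02797 = 0.20892 ≈ 0.2089 bits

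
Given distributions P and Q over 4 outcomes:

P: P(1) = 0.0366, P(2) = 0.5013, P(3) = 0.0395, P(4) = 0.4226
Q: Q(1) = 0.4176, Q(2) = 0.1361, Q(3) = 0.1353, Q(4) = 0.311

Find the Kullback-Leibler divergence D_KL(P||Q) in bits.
0.9312 bits

D_KL(P||Q) = Σ P(x) log₂(P(x)/Q(x))

Computing term by term:
  P(1)·log₂(P(1)/Q(1)) = 0.0366·log₂(0.0366/0.4176) = -0.12855
  P(2)·log₂(P(2)/Q(2)) = 0.5013·log₂(0.5013/0.1361) = 0.94295
  P(3)·log₂(P(3)/Q(3)) = 0.0395·log₂(0.0395/0.1353) = -0.07016
  P(4)·log₂(P(4)/Q(4)) = 0.4226·log₂(0.4226/0.311) = 0.18695

D_KL(P||Q) = -0.12855 + 0.94295 - 0.07016 + 0.18695 = 0.93119 ≈ 0.9312 bits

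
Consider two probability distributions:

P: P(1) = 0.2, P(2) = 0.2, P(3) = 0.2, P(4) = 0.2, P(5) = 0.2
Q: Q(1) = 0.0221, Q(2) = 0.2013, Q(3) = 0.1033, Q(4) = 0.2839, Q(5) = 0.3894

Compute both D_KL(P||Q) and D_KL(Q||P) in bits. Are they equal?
D_KL(P||Q) = 0.5310 bits, D_KL(Q||P) = 0.3510 bits. No, they are not equal.

D_KL(P||Q) = Σ P(x) log₂(P(x)/Q(x))

Computing term by term:
  P(1)·log₂(P(1)/Q(1)) = 0.2·log₂(0.2/0.0221) = 0.63558
  P(2)·log₂(P(2)/Q(2)) = 0.2·log₂(0.2/0.2013) = -0.00187
  P(3)·log₂(P(3)/Q(3)) = 0.2·log₂(0.2/0.1033) = 0.19063
  P(4)·log₂(P(4)/Q(4)) = 0.2·log₂(0.2/0.2839) = -0.10108
  P(5)·log₂(P(5)/Q(5)) = 0.2·log₂(0.2/0.3894) = -0.19225

D_KL(P||Q) = 0.63558 - 0.00187 + 0.19063 - 0.10108 - 0.19225 = 0.53101 ≈ 0.5310 bits

D_KL(Q||P) = Σ Q(x) log₂(Q(x)/P(x))

Computing term by term:
  Q(1)·log₂(Q(1)/P(1)) = 0.0221·log₂(0.0221/0.2) = -0.07023
  Q(2)·log₂(Q(2)/P(2)) = 0.2013·log₂(0.2013/0.2) = 0.00188
  Q(3)·log₂(Q(3)/P(3)) = 0.1033·log₂(0.1033/0.2) = -0.09846
  Q(4)·log₂(Q(4)/P(4)) = 0.2839·log₂(0.2839/0.2) = 0.14348
  Q(5)·log₂(Q(5)/P(5)) = 0.3894·log₂(0.3894/0.2) = 0.37431

D_KL(Q||P) = -0.07023 + 0.00188 - 0.09846 + 0.14348 + 0.37431 = 0.35098 ≈ 0.3510 bits

These are NOT equal (difference: 0.1800 bits). KL divergence is asymmetric: D_KL(P||Q) ≠ D_KL(Q||P) in general.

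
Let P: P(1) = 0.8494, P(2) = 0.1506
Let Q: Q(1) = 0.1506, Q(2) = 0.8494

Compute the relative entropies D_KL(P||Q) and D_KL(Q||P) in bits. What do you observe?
D_KL(P||Q) = 1.7440 bits, D_KL(Q||P) = 1.7440 bits. The two directions give the same value here, because Q is a self-inverse relabeling of P; in general KL divergence is asymmetric.

D_KL(P||Q) = Σ P(x) log₂(P(x)/Q(x))

Computing term by term:
  P(1)·log₂(P(1)/Q(1)) = 0.8494·log₂(0.8494/0.1506) = 2.11987
  P(2)·log₂(P(2)/Q(2)) = 0.1506·log₂(0.1506/0.8494) = -0.37586

D_KL(P||Q) = 2.11987 - 0.37586 = 1.74401 ≈ 1.7440 bits

D_KL(Q||P) = Σ Q(x) log₂(Q(x)/P(x))

Computing term by term:
  Q(1)·log₂(Q(1)/P(1)) = 0.1506·log₂(0.1506/0.8494) = -0.37586
  Q(2)·log₂(Q(2)/P(2)) = 0.8494·log₂(0.8494/0.1506) = 2.11987

D_KL(Q||P) = -0.37586 + 2.11987 = 1.74401 ≈ 1.7440 bits

These ARE equal here. Q is P with outcomes relabeled (Q(1) = P(2), Q(2) = P(1)) by a relabeling that is its own inverse, so the two sums contain exactly the same terms in a different order. This is a special case — KL divergence is not symmetric in general: D_KL(P||Q) ≠ D_KL(Q||P) for most P, Q.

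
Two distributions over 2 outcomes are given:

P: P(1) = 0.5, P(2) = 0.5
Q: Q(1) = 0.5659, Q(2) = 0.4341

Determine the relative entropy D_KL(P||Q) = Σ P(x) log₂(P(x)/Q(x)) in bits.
0.0126 bits

D_KL(P||Q) = Σ P(x) log₂(P(x)/Q(x))

Computing term by term:
  P(1)·log₂(P(1)/Q(1)) = 0.5·log₂(0.5/0.5659) = -0.08931
  P(2)·log₂(P(2)/Q(2)) = 0.5·log₂(0.5/0.4341) = 0.10195

D_KL(P||Q) = -0.08931 + 0.10195 = 0.01264 ≈ 0.0126 bits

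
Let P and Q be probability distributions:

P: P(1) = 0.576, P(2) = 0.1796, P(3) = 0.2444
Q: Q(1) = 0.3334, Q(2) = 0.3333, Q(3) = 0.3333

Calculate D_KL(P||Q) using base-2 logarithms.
0.1848 bits

D_KL(P||Q) = Σ P(x) log₂(P(x)/Q(x))

Computing term by term:
  P(1)·log₂(P(1)/Q(1)) = 0.576·log₂(0.576/0.3334) = 0.45436
  P(2)·log₂(P(2)/Q(2)) = 0.1796·log₂(0.1796/0.3333) = -0.16021
  P(3)·log₂(P(3)/Q(3)) = 0.2444·log₂(0.2444/0.3333) = -0.10939

D_KL(P||Q) = 0.45436 - 0.16021 - 0.10939 = 0.18476 ≈ 0.1848 bits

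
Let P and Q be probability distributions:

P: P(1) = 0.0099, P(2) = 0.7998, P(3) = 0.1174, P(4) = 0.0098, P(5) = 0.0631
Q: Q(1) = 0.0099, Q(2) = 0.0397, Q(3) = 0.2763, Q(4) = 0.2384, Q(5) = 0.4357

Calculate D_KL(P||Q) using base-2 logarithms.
3.0991 bits

D_KL(P||Q) = Σ P(x) log₂(P(x)/Q(x))

Computing term by term:
  P(1)·log₂(P(1)/Q(1)) = 0.0099·log₂(0.0099/0.0099) = 0.00000
  P(2)·log₂(P(2)/Q(2)) = 0.7998·log₂(0.7998/0.0397) = 3.46508
  P(3)·log₂(P(3)/Q(3)) = 0.1174·log₂(0.1174/0.2763) = -0.14497
  P(4)·log₂(P(4)/Q(4)) = 0.0098·log₂(0.0098/0.2384) = -0.04512
  P(5)·log₂(P(5)/Q(5)) = 0.0631·log₂(0.0631/0.4357) = -0.17590

D_KL(P||Q) = 0.00000 + 3.46508 - 0.14497 - 0.04512 - 0.17590 = 3.09909 ≈ 3.0991 bits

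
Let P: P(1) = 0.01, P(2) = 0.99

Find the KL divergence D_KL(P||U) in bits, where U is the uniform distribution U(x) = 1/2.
0.9192 bits

U(i) = 1/2 for all i

D_KL(P||U) = Σ P(x) log₂(P(x) / (1/2))
           = Σ P(x) log₂(P(x)) + log₂(2)
           = log₂(2) - H(P)

H(P) = -Σ P(x) log₂(P(x)):
  -P(1)·log₂(P(1)) = -(0.01)·log₂(0.01) = 0.06644
  -P(2)·log₂(P(2)) = -(0.99)·log₂(0.99) = 0.01435
H(P) = 0.06644 + 0.01435 = 0.08079 bits

log₂(2) = 1.00000 bits

D_KL(P||U) = 1.00000 - 0.08079 = 0.91921 ≈ 0.9192 bits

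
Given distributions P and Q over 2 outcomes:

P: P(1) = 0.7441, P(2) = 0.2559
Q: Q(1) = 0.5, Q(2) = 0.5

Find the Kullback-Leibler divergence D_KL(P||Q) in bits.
0.1795 bits

D_KL(P||Q) = Σ P(x) log₂(P(x)/Q(x))

Computing term by term:
  P(1)·log₂(P(1)/Q(1)) = 0.7441·log₂(0.7441/0.5) = 0.42679
  P(2)·log₂(P(2)/Q(2)) = 0.2559·log₂(0.2559/0.5) = -0.24729

D_KL(P||Q) = 0.42679 - 0.24729 = 0.17950 ≈ 0.1795 bits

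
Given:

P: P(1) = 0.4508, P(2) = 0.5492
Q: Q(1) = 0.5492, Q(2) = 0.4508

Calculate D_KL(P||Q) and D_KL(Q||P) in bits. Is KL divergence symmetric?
D_KL(P||Q) = 0.0280 bits, D_KL(Q||P) = 0.0280 bits. The two values coincide for this particular pair, but no — KL divergence is not symmetric in general.

D_KL(P||Q) = Σ P(x) log₂(P(x)/Q(x))

Computing term by term:
  P(1)·log₂(P(1)/Q(1)) = 0.4508·log₂(0.4508/0.5492) = -0.12841
  P(2)·log₂(P(2)/Q(2)) = 0.5492·log₂(0.5492/0.4508) = 0.15644

D_KL(P||Q) = -0.12841 + 0.15644 = 0.02803 ≈ 0.0280 bits

D_KL(Q||P) = Σ Q(x) log₂(Q(x)/P(x))

Computing term by term:
  Q(1)·log₂(Q(1)/P(1)) = 0.5492·log₂(0.5492/0.4508) = 0.15644
  Q(2)·log₂(Q(2)/P(2)) = 0.4508·log₂(0.4508/0.5492) = -0.12841

D_KL(Q||P) = 0.15644 - 0.12841 = 0.02803 ≈ 0.0280 bits

These ARE equal here. Q is P with outcomes relabeled (Q(1) = P(2), Q(2) = P(1)) by a relabeling that is its own inverse, so the two sums contain exactly the same terms in a different order. This is a special case — KL divergence is not symmetric in general: D_KL(P||Q) ≠ D_KL(Q||P) for most P, Q.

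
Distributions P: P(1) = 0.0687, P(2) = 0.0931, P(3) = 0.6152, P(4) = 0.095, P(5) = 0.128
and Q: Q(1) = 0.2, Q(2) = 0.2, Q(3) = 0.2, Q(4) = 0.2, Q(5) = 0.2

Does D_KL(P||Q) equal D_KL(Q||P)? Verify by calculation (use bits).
D_KL(P||Q) = 0.6042 bits, D_KL(Q||P) = 0.5483 bits. No — D_KL(P||Q) ≠ D_KL(Q||P) for this pair.

D_KL(P||Q) = Σ P(x) log₂(P(x)/Q(x))

Computing term by term:
  P(1)·log₂(P(1)/Q(1)) = 0.0687·log₂(0.0687/0.2) = -0.10591
  P(2)·log₂(P(2)/Q(2)) = 0.0931·log₂(0.0931/0.2) = -0.10270
  P(3)·log₂(P(3)/Q(3)) = 0.6152·log₂(0.6152/0.2) = 0.99727
  P(4)·log₂(P(4)/Q(4)) = 0.095·log₂(0.095/0.2) = -0.10203
  P(5)·log₂(P(5)/Q(5)) = 0.128·log₂(0.128/0.2) = -0.08241

D_KL(P||Q) = -0.10591 - 0.10270 + 0.99727 - 0.10203 - 0.08241 = 0.60422 ≈ 0.6042 bits

D_KL(Q||P) = Σ Q(x) log₂(Q(x)/P(x))

Computing term by term:
  Q(1)·log₂(Q(1)/P(1)) = 0.2·log₂(0.2/0.0687) = 0.30832
  Q(2)·log₂(Q(2)/P(2)) = 0.2·log₂(0.2/0.0931) = 0.22063
  Q(3)·log₂(Q(3)/P(3)) = 0.2·log₂(0.2/0.6152) = -0.32421
  Q(4)·log₂(Q(4)/P(4)) = 0.2·log₂(0.2/0.095) = 0.21480
  Q(5)·log₂(Q(5)/P(5)) = 0.2·log₂(0.2/0.128) = 0.12877

D_KL(Q||P) = 0.30832 + 0.22063 - 0.32421 + 0.21480 + 0.12877 = 0.54831 ≈ 0.5483 bits

These are NOT equal (difference: 0.0559 bits). KL divergence is asymmetric: D_KL(P||Q) ≠ D_KL(Q||P) in general.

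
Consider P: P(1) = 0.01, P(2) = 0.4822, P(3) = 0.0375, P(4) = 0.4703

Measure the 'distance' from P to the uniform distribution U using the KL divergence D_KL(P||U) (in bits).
0.7367 bits

U(i) = 1/4 for all i

D_KL(P||U) = Σ P(x) log₂(P(x) / (1/4))
           = Σ P(x) log₂(P(x)) + log₂(4)
           = log₂(4) - H(P)

H(P) = -Σ P(x) log₂(P(x)):
  -P(1)·log₂(P(1)) = -(0.01)·log₂(0.01) = 0.06644
  -P(2)·log₂(P(2)) = -(0.4822)·log₂(0.4822) = 0.50742
  -P(3)·log₂(P(3)) = -(0.0375)·log₂(0.0375) = 0.17764
  -P(4)·log₂(P(4)) = -(0.4703)·log₂(0.4703) = 0.51185
H(P) = 0.06644 + 0.50742 + 0.17764 + 0.51185 = 1.26335 bits

log₂(4) = 2.00000 bits

D_KL(P||U) = 2.00000 - 1.26335 = 0.73665 ≈ 0.7367 bits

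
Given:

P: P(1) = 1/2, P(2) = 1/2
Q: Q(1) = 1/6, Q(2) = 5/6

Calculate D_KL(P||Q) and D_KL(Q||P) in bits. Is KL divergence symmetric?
D_KL(P||Q) = 0.4240 bits, D_KL(Q||P) = 0.3500 bits. No, KL divergence is not symmetric.

D_KL(P||Q) = Σ P(x) log₂(P(x)/Q(x))

Computing term by term:
  P(1)·log₂(P(1)/Q(1)) = (1/2)·log₂((1/2)/(1/6)) = 0.79248
  P(2)·log₂(P(2)/Q(2)) = (1/2)·log₂((1/2)/(5/6)) = -0.36848

D_KL(P||Q) = 0.79248 - 0.36848 = 0.42400 ≈ 0.4240 bits

D_KL(Q||P) = Σ Q(x) log₂(Q(x)/P(x))

Computing term by term:
  Q(1)·log₂(Q(1)/P(1)) = (1/6)·log₂((1/6)/(1/2)) = -0.26416
  Q(2)·log₂(Q(2)/P(2)) = (5/6)·log₂((5/6)/(1/2)) = 0.61414

D_KL(Q||P) = -0.26416 + 0.61414 = 0.34998 ≈ 0.3500 bits

These are NOT equal (difference: 0.0740 bits). KL divergence is asymmetric: D_KL(P||Q) ≠ D_KL(Q||P) in general.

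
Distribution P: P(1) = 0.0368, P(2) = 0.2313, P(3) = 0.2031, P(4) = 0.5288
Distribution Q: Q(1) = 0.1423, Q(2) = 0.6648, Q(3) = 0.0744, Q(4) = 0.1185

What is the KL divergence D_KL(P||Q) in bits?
1.0112 bits

D_KL(P||Q) = Σ P(x) log₂(P(x)/Q(x))

Computing term by term:
  P(1)·log₂(P(1)/Q(1)) = 0.0368·log₂(0.0368/0.1423) = -0.07180
  P(2)·log₂(P(2)/Q(2)) = 0.2313·log₂(0.2313/0.6648) = -0.35231
  P(3)·log₂(P(3)/Q(3)) = 0.2031·log₂(0.2031/0.0744) = 0.29425
  P(4)·log₂(P(4)/Q(4)) = 0.5288·log₂(0.5288/0.1185) = 1.14106

D_KL(P||Q) = -0.07180 - 0.35231 + 0.29425 + 1.14106 = 1.01120 ≈ 1.0112 bits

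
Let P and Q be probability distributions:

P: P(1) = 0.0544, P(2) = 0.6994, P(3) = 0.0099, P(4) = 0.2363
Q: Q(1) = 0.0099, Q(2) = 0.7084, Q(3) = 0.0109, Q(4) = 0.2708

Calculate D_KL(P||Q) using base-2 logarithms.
0.0730 bits

D_KL(P||Q) = Σ P(x) log₂(P(x)/Q(x))

Computing term by term:
  P(1)·log₂(P(1)/Q(1)) = 0.0544·log₂(0.0544/0.0099) = 0.13372
  P(2)·log₂(P(2)/Q(2)) = 0.6994·log₂(0.6994/0.7084) = -0.01290
  P(3)·log₂(P(3)/Q(3)) = 0.0099·log₂(0.0099/0.0109) = -0.00137
  P(4)·log₂(P(4)/Q(4)) = 0.2363·log₂(0.2363/0.2708) = -0.04646

D_KL(P||Q) = 0.13372 - 0.01290 - 0.00137 - 0.04646 = 0.07299 ≈ 0.0730 bits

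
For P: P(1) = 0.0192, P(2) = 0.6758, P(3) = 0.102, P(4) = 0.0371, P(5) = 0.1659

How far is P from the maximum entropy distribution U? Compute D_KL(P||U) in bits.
0.8882 bits

U(i) = 1/5 for all i

D_KL(P||U) = Σ P(x) log₂(P(x) / (1/5))
           = Σ P(x) log₂(P(x)) + log₂(5)
           = log₂(5) - H(P)

H(P) = -Σ P(x) log₂(P(x)):
  -P(1)·log₂(P(1)) = -(0.0192)·log₂(0.0192) = 0.10949
  -P(2)·log₂(P(2)) = -(0.6758)·log₂(0.6758) = 0.38205
  -P(3)·log₂(P(3)) = -(0.102)·log₂(0.102) = 0.33592
  -P(4)·log₂(P(4)) = -(0.0371)·log₂(0.0371) = 0.17632
  -P(5)·log₂(P(5)) = -(0.1659)·log₂(0.1659) = 0.42995
H(P) = 0.10949 + 0.38205 + 0.33592 + 0.17632 + 0.42995 = 1.43373 bits

log₂(5) = 2.32193 bits

D_KL(P||U) = 2.32193 - 1.43373 = 0.88820 ≈ 0.8882 bits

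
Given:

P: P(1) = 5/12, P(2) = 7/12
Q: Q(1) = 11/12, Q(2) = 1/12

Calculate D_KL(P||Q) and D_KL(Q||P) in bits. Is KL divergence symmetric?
D_KL(P||Q) = 1.1637 bits, D_KL(Q||P) = 0.8088 bits. No, KL divergence is not symmetric.

D_KL(P||Q) = Σ P(x) log₂(P(x)/Q(x))

Computing term by term:
  P(1)·log₂(P(1)/Q(1)) = (5/12)·log₂((5/12)/(11/12)) = -0.47396
  P(2)·log₂(P(2)/Q(2)) = (7/12)·log₂((7/12)/(1/12)) = 1.63762

D_KL(P||Q) = -0.47396 + 1.63762 = 1.16366 ≈ 1.1637 bits

D_KL(Q||P) = Σ Q(x) log₂(Q(x)/P(x))

Computing term by term:
  Q(1)·log₂(Q(1)/P(1)) = (11/12)·log₂((11/12)/(5/12)) = 1.04271
  Q(2)·log₂(Q(2)/P(2)) = (1/12)·log₂((1/12)/(7/12)) = -0.23395

D_KL(Q||P) = 1.04271 - 0.23395 = 0.80876 ≈ 0.8088 bits

These are NOT equal (difference: 0.3549 bits). KL divergence is asymmetric: D_KL(P||Q) ≠ D_KL(Q||P) in general.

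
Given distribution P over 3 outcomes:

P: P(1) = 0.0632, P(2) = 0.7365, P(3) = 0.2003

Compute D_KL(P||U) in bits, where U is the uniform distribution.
0.5436 bits

U(i) = 1/3 for all i

D_KL(P||U) = Σ P(x) log₂(P(x) / (1/3))
           = Σ P(x) log₂(P(x)) + log₂(3)
           = log₂(3) - H(P)

H(P) = -Σ P(x) log₂(P(x)):
  -P(1)·log₂(P(1)) = -(0.0632)·log₂(0.0632) = 0.25178
  -P(2)·log₂(P(2)) = -(0.7365)·log₂(0.7365) = 0.32498
  -P(3)·log₂(P(3)) = -(0.2003)·log₂(0.2003) = 0.46465
H(P) = 0.25178 + 0.32498 + 0.46465 = 1.04141 bits

log₂(3) = 1.58496 bits

D_KL(P||U) = 1.58496 - 1.04141 = 0.54355 ≈ 0.5436 bits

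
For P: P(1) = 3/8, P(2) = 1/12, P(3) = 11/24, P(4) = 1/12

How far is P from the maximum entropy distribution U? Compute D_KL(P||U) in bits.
0.3560 bits

U(i) = 1/4 for all i

D_KL(P||U) = Σ P(x) log₂(P(x) / (1/4))
           = Σ P(x) log₂(P(x)) + log₂(4)
           = log₂(4) - H(P)

H(P) = -Σ P(x) log₂(P(x)):
  -P(1)·log₂(P(1)) = -(3/8)·log₂(3/8) = 0.53064
  -P(2)·log₂(P(2)) = -(1/12)·log₂(1/12) = 0.29875
  -P(3)·log₂(P(3)) = -(11/24)·log₂(11/24) = 0.51587
  -P(4)·log₂(P(4)) = -(1/12)·log₂(1/12) = 0.29875
H(P) = 0.53064 + 0.29875 + 0.51587 + 0.29875 = 1.64401 bits

log₂(4) = 2.00000 bits

D_KL(P||U) = 2.00000 - 1.64401 = 0.35599 ≈ 0.3560 bits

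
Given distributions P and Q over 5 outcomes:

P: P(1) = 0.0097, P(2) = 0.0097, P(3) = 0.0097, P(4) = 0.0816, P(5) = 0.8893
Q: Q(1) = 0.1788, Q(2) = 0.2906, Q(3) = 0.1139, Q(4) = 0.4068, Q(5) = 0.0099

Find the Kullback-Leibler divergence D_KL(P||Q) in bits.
5.4588 bits

D_KL(P||Q) = Σ P(x) log₂(P(x)/Q(x))

Computing term by term:
  P(1)·log₂(P(1)/Q(1)) = 0.0097·log₂(0.0097/0.1788) = -0.04078
  P(2)·log₂(P(2)/Q(2)) = 0.0097·log₂(0.0097/0.2906) = -0.04758
  P(3)·log₂(P(3)/Q(3)) = 0.0097·log₂(0.0097/0.1139) = -0.03447
  P(4)·log₂(P(4)/Q(4)) = 0.0816·log₂(0.0816/0.4068) = -0.18912
  P(5)·log₂(P(5)/Q(5)) = 0.8893·log₂(0.8893/0.0099) = 5.77075

D_KL(P||Q) = -0.04078 - 0.04758 - 0.03447 - 0.18912 + 5.77075 = 5.45880 ≈ 5.4588 bits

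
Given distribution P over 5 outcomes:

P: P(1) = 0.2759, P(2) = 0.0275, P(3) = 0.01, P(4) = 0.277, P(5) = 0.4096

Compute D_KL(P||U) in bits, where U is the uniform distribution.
0.5599 bits

U(i) = 1/5 for all i

D_KL(P||U) = Σ P(x) log₂(P(x) / (1/5))
           = Σ P(x) log₂(P(x)) + log₂(5)
           = log₂(5) - H(P)

H(P) = -Σ P(x) log₂(P(x)):
  -P(1)·log₂(P(1)) = -(0.2759)·log₂(0.2759) = 0.51256
  -P(2)·log₂(P(2)) = -(0.0275)·log₂(0.0275) = 0.14257
  -P(3)·log₂(P(3)) = -(0.01)·log₂(0.01) = 0.06644
  -P(4)·log₂(P(4)) = -(0.277)·log₂(0.277) = 0.51302
  -P(5)·log₂(P(5)) = -(0.4096)·log₂(0.4096) = 0.52745
H(P) = 0.51256 + 0.14257 + 0.06644 + 0.51302 + 0.52745 = 1.76204 bits

log₂(5) = 2.32193 bits

D_KL(P||U) = 2.32193 - 1.76204 = 0.55989 ≈ 0.5599 bits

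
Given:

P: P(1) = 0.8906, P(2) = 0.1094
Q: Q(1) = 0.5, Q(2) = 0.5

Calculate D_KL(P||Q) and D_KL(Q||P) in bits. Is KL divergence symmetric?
D_KL(P||Q) = 0.5019 bits, D_KL(Q||P) = 0.6797 bits. No, KL divergence is not symmetric.

D_KL(P||Q) = Σ P(x) log₂(P(x)/Q(x))

Computing term by term:
  P(1)·log₂(P(1)/Q(1)) = 0.8906·log₂(0.8906/0.5) = 0.74174
  P(2)·log₂(P(2)/Q(2)) = 0.1094·log₂(0.1094/0.5) = -0.23984

D_KL(P||Q) = 0.74174 - 0.23984 = 0.50190 ≈ 0.5019 bits

D_KL(Q||P) = Σ Q(x) log₂(Q(x)/P(x))

Computing term by term:
  Q(1)·log₂(Q(1)/P(1)) = 0.5·log₂(0.5/0.8906) = -0.41642
  Q(2)·log₂(Q(2)/P(2)) = 0.5·log₂(0.5/0.1094) = 1.09616

D_KL(Q||P) = -0.41642 + 1.09616 = 0.67974 ≈ 0.6797 bits

These are NOT equal (difference: 0.1778 bits). KL divergence is asymmetric: D_KL(P||Q) ≠ D_KL(Q||P) in general.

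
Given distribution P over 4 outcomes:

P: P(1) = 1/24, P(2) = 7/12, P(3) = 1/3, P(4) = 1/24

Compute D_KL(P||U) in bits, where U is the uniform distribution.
0.6360 bits

U(i) = 1/4 for all i

D_KL(P||U) = Σ P(x) log₂(P(x) / (1/4))
           = Σ P(x) log₂(P(x)) + log₂(4)
           = log₂(4) - H(P)

H(P) = -Σ P(x) log₂(P(x)):
  -P(1)·log₂(P(1)) = -(1/24)·log₂(1/24) = 0.19104
  -P(2)·log₂(P(2)) = -(7/12)·log₂(7/12) = 0.45360
  -P(3)·log₂(P(3)) = -(1/3)·log₂(1/3) = 0.52832
  -P(4)·log₂(P(4)) = -(1/24)·log₂(1/24) = 0.19104
H(P) = 0.19104 + 0.45360 + 0.52832 + 0.19104 = 1.36400 bits

log₂(4) = 2.00000 bits

D_KL(P||U) = 2.00000 - 1.36400 = 0.63600 ≈ 0.6360 bits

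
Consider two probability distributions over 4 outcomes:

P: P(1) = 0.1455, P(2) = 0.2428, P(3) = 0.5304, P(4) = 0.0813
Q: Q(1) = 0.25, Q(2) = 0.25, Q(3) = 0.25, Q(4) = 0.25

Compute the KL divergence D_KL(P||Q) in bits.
0.3200 bits

D_KL(P||Q) = Σ P(x) log₂(P(x)/Q(x))

Computing term by term:
  P(1)·log₂(P(1)/Q(1)) = 0.1455·log₂(0.1455/0.25) = -0.11362
  P(2)·log₂(P(2)/Q(2)) = 0.2428·log₂(0.2428/0.25) = -0.01024
  P(3)·log₂(P(3)/Q(3)) = 0.5304·log₂(0.5304/0.25) = 0.57556
  P(4)·log₂(P(4)/Q(4)) = 0.0813·log₂(0.0813/0.25) = -0.13175

D_KL(P||Q) = -0.11362 - 0.01024 + 0.57556 - 0.13175 = 0.31995 ≈ 0.3200 bits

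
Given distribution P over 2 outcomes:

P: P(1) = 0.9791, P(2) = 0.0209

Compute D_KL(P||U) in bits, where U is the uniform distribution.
0.8535 bits

U(i) = 1/2 for all i

D_KL(P||U) = Σ P(x) log₂(P(x) / (1/2))
           = Σ P(x) log₂(P(x)) + log₂(2)
           = log₂(2) - H(P)

H(P) = -Σ P(x) log₂(P(x)):
  -P(1)·log₂(P(1)) = -(0.9791)·log₂(0.9791) = 0.02984
  -P(2)·log₂(P(2)) = -(0.0209)·log₂(0.0209) = 0.11663
H(P) = 0.02984 + 0.11663 = 0.14647 bits

log₂(2) = 1.00000 bits

D_KL(P||U) = 1.00000 - 0.14647 = 0.85353 ≈ 0.8535 bits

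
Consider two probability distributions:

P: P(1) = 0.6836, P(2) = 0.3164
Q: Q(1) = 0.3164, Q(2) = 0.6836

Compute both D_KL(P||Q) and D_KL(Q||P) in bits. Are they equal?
D_KL(P||Q) = 0.4081 bits, D_KL(Q||P) = 0.4081 bits. Yes, in this case they are equal (although KL divergence is not symmetric in general).

D_KL(P||Q) = Σ P(x) log₂(P(x)/Q(x))

Computing term by term:
  P(1)·log₂(P(1)/Q(1)) = 0.6836·log₂(0.6836/0.3164) = 0.75975
  P(2)·log₂(P(2)/Q(2)) = 0.3164·log₂(0.3164/0.6836) = -0.35165

D_KL(P||Q) = 0.75975 - 0.35165 = 0.40810 ≈ 0.4081 bits

D_KL(Q||P) = Σ Q(x) log₂(Q(x)/P(x))

Computing term by term:
  Q(1)·log₂(Q(1)/P(1)) = 0.3164·log₂(0.3164/0.6836) = -0.35165
  Q(2)·log₂(Q(2)/P(2)) = 0.6836·log₂(0.6836/0.3164) = 0.75975

D_KL(Q||P) = -0.35165 + 0.75975 = 0.40810 ≈ 0.4081 bits

These ARE equal here. Q is P with outcomes relabeled (Q(1) = P(2), Q(2) = P(1)) by a relabeling that is its own inverse, so the two sums contain exactly the same terms in a different order. This is a special case — KL divergence is not symmetric in general: D_KL(P||Q) ≠ D_KL(Q||P) for most P, Q.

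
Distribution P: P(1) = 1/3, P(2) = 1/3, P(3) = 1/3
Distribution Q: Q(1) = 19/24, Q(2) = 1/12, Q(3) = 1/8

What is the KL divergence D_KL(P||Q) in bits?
0.7224 bits

D_KL(P||Q) = Σ P(x) log₂(P(x)/Q(x))

Computing term by term:
  P(1)·log₂(P(1)/Q(1)) = (1/3)·log₂((1/3)/(19/24)) = -0.41598
  P(2)·log₂(P(2)/Q(2)) = (1/3)·log₂((1/3)/(1/12)) = 0.66667
  P(3)·log₂(P(3)/Q(3)) = (1/3)·log₂((1/3)/(1/8)) = 0.47168

D_KL(P||Q) = -0.41598 + 0.66667 + 0.47168 = 0.72237 ≈ 0.7224 bits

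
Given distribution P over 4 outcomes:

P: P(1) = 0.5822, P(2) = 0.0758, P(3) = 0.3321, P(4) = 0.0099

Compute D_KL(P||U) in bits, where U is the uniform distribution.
0.6695 bits

U(i) = 1/4 for all i

D_KL(P||U) = Σ P(x) log₂(P(x) / (1/4))
           = Σ P(x) log₂(P(x)) + log₂(4)
           = log₂(4) - H(P)

H(P) = -Σ P(x) log₂(P(x)):
  -P(1)·log₂(P(1)) = -(0.5822)·log₂(0.5822) = 0.45436
  -P(2)·log₂(P(2)) = -(0.0758)·log₂(0.0758) = 0.28210
  -P(3)·log₂(P(3)) = -(0.3321)·log₂(0.3321) = 0.52814
  -P(4)·log₂(P(4)) = -(0.0099)·log₂(0.0099) = 0.06592
H(P) = 0.45436 + 0.28210 + 0.52814 + 0.06592 = 1.33052 bits

log₂(4) = 2.00000 bits

D_KL(P||U) = 2.00000 - 1.33052 = 0.66948 ≈ 0.6695 bits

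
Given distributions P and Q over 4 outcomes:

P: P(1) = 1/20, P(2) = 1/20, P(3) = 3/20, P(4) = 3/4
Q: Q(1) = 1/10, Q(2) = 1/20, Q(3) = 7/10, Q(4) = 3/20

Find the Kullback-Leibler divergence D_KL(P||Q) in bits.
1.3581 bits

D_KL(P||Q) = Σ P(x) log₂(P(x)/Q(x))

Computing term by term:
  P(1)·log₂(P(1)/Q(1)) = (1/20)·log₂((1/20)/(1/10)) = -0.05000
  P(2)·log₂(P(2)/Q(2)) = (1/20)·log₂((1/20)/(1/20)) = 0.00000
  P(3)·log₂(P(3)/Q(3)) = (3/20)·log₂((3/20)/(7/10)) = -0.33336
  P(4)·log₂(P(4)/Q(4)) = (3/4)·log₂((3/4)/(3/20)) = 1.74145

D_KL(P||Q) = -0.05000 + 0.00000 - 0.33336 + 1.74145 = 1.35809 ≈ 1.3581 bits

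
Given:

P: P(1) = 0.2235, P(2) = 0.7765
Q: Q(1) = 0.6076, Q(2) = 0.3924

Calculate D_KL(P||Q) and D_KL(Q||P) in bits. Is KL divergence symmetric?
D_KL(P||Q) = 0.4421 bits, D_KL(Q||P) = 0.4903 bits. No, KL divergence is not symmetric.

D_KL(P||Q) = Σ P(x) log₂(P(x)/Q(x))

Computing term by term:
  P(1)·log₂(P(1)/Q(1)) = 0.2235·log₂(0.2235/0.6076) = -0.32248
  P(2)·log₂(P(2)/Q(2)) = 0.7765·log₂(0.7765/0.3924) = 0.76459

D_KL(P||Q) = -0.32248 + 0.76459 = 0.44211 ≈ 0.4421 bits

D_KL(Q||P) = Σ Q(x) log₂(Q(x)/P(x))

Computing term by term:
  Q(1)·log₂(Q(1)/P(1)) = 0.6076·log₂(0.6076/0.2235) = 0.87667
  Q(2)·log₂(Q(2)/P(2)) = 0.3924·log₂(0.3924/0.7765) = -0.38638

D_KL(Q||P) = 0.87667 - 0.38638 = 0.49029 ≈ 0.4903 bits

These are NOT equal (difference: 0.0482 bits). KL divergence is asymmetric: D_KL(P||Q) ≠ D_KL(Q||P) in general.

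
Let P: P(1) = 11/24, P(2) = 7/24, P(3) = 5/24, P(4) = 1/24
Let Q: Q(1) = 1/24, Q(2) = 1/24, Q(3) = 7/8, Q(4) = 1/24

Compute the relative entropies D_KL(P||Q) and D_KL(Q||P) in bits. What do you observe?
D_KL(P||Q) = 1.9731 bits, D_KL(Q||P) = 1.5505 bits. The two directions give different values (D_KL(P||Q) exceeds D_KL(Q||P) by 0.4226 bits): KL divergence is asymmetric.

D_KL(P||Q) = Σ P(x) log₂(P(x)/Q(x))

Computing term by term:
  P(1)·log₂(P(1)/Q(1)) = (11/24)·log₂((11/24)/(1/24)) = 1.58557
  P(2)·log₂(P(2)/Q(2)) = (7/24)·log₂((7/24)/(1/24)) = 0.81881
  P(3)·log₂(P(3)/Q(3)) = (5/24)·log₂((5/24)/(7/8)) = -0.43133
  P(4)·log₂(P(4)/Q(4)) = (1/24)·log₂((1/24)/(1/24)) = 0.00000

D_KL(P||Q) = 1.58557 + 0.81881 - 0.43133 + 0.00000 = 1.97305 ≈ 1.9731 bits

D_KL(Q||P) = Σ Q(x) log₂(Q(x)/P(x))

Computing term by term:
  Q(1)·log₂(Q(1)/P(1)) = (1/24)·log₂((1/24)/(11/24)) = -0.14414
  Q(2)·log₂(Q(2)/P(2)) = (1/24)·log₂((1/24)/(7/24)) = -0.11697
  Q(3)·log₂(Q(3)/P(3)) = (7/8)·log₂((7/8)/(5/24)) = 1.81159
  Q(4)·log₂(Q(4)/P(4)) = (1/24)·log₂((1/24)/(1/24)) = 0.00000

D_KL(Q||P) = -0.14414 - 0.11697 + 1.81159 + 0.00000 = 1.55048 ≈ 1.5505 bits

These are NOT equal (difference: 0.4226 bits). KL divergence is asymmetric: D_KL(P||Q) ≠ D_KL(Q||P) in general.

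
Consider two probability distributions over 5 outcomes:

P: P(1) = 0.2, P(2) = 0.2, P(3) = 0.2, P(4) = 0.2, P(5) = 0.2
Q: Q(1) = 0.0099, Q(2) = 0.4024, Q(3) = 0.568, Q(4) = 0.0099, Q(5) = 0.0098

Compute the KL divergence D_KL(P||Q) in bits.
2.1019 bits

D_KL(P||Q) = Σ P(x) log₂(P(x)/Q(x))

Computing term by term:
  P(1)·log₂(P(1)/Q(1)) = 0.2·log₂(0.2/0.0099) = 0.86729
  P(2)·log₂(P(2)/Q(2)) = 0.2·log₂(0.2/0.4024) = -0.20173
  P(3)·log₂(P(3)/Q(3)) = 0.2·log₂(0.2/0.568) = -0.30118
  P(4)·log₂(P(4)/Q(4)) = 0.2·log₂(0.2/0.0099) = 0.86729
  P(5)·log₂(P(5)/Q(5)) = 0.2·log₂(0.2/0.0098) = 0.87021

D_KL(P||Q) = 0.86729 - 0.20173 - 0.30118 + 0.86729 + 0.87021 = 2.10188 ≈ 2.1019 bits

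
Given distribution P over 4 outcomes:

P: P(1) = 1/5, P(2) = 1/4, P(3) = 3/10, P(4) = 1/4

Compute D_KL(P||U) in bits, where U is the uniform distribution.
0.0145 bits

U(i) = 1/4 for all i

D_KL(P||U) = Σ P(x) log₂(P(x) / (1/4))
           = Σ P(x) log₂(P(x)) + log₂(4)
           = log₂(4) - H(P)

H(P) = -Σ P(x) log₂(P(x)):
  -P(1)·log₂(P(1)) = -(1/5)·log₂(1/5) = 0.46439
  -P(2)·log₂(P(2)) = -(1/4)·log₂(1/4) = 0.50000
  -P(3)·log₂(P(3)) = -(3/10)·log₂(3/10) = 0.52109
  -P(4)·log₂(P(4)) = -(1/4)·log₂(1/4) = 0.50000
H(P) = 0.46439 + 0.50000 + 0.52109 + 0.50000 = 1.98548 bits

log₂(4) = 2.00000 bits

D_KL(P||U) = 2.00000 - 1.98548 = 0.01452 ≈ 0.0145 bits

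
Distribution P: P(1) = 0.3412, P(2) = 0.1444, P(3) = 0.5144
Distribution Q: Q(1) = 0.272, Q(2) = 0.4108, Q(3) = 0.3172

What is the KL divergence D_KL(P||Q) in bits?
0.2526 bits

D_KL(P||Q) = Σ P(x) log₂(P(x)/Q(x))

Computing term by term:
  P(1)·log₂(P(1)/Q(1)) = 0.3412·log₂(0.3412/0.272) = 0.11158
  P(2)·log₂(P(2)/Q(2)) = 0.1444·log₂(0.1444/0.4108) = -0.21781
  P(3)·log₂(P(3)/Q(3)) = 0.5144·log₂(0.5144/0.3172) = 0.35879

D_KL(P||Q) = 0.11158 - 0.21781 + 0.35879 = 0.25256 ≈ 0.2526 bits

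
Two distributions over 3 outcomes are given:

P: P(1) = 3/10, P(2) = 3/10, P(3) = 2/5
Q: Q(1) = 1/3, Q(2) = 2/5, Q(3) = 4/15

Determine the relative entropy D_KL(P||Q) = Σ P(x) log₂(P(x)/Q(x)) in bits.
0.0639 bits

D_KL(P||Q) = Σ P(x) log₂(P(x)/Q(x))

Computing term by term:
  P(1)·log₂(P(1)/Q(1)) = (3/10)·log₂((3/10)/(1/3)) = -0.04560
  P(2)·log₂(P(2)/Q(2)) = (3/10)·log₂((3/10)/(2/5)) = -0.12451
  P(3)·log₂(P(3)/Q(3)) = (2/5)·log₂((2/5)/(4/15)) = 0.23399

D_KL(P||Q) = -0.04560 - 0.12451 + 0.23399 = 0.06388 ≈ 0.0639 bits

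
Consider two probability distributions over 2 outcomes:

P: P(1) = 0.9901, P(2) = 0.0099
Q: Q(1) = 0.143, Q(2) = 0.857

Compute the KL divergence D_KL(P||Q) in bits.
2.7002 bits

D_KL(P||Q) = Σ P(x) log₂(P(x)/Q(x))

Computing term by term:
  P(1)·log₂(P(1)/Q(1)) = 0.9901·log₂(0.9901/0.143) = 2.76392
  P(2)·log₂(P(2)/Q(2)) = 0.0099·log₂(0.0099/0.857) = -0.06371

D_KL(P||Q) = 2.76392 - 0.06371 = 2.70021 ≈ 2.7002 bits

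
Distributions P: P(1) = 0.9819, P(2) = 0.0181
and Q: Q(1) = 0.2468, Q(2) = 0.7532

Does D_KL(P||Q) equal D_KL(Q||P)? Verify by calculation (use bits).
D_KL(P||Q) = 1.8588 bits, D_KL(Q||P) = 3.5598 bits. No — D_KL(P||Q) ≠ D_KL(Q||P) for this pair.

D_KL(P||Q) = Σ P(x) log₂(P(x)/Q(x))

Computing term by term:
  P(1)·log₂(P(1)/Q(1)) = 0.9819·log₂(0.9819/0.2468) = 1.95617
  P(2)·log₂(P(2)/Q(2)) = 0.0181·log₂(0.0181/0.7532) = -0.09736

D_KL(P||Q) = 1.95617 - 0.09736 = 1.85881 ≈ 1.8588 bits

D_KL(Q||P) = Σ Q(x) log₂(Q(x)/P(x))

Computing term by term:
  Q(1)·log₂(Q(1)/P(1)) = 0.2468·log₂(0.2468/0.9819) = -0.49168
  Q(2)·log₂(Q(2)/P(2)) = 0.7532·log₂(0.7532/0.0181) = 4.05144

D_KL(Q||P) = -0.49168 + 4.05144 = 3.55976 ≈ 3.5598 bits

These are NOT equal (difference: 1.7010 bits). KL divergence is asymmetric: D_KL(P||Q) ≠ D_KL(Q||P) in general.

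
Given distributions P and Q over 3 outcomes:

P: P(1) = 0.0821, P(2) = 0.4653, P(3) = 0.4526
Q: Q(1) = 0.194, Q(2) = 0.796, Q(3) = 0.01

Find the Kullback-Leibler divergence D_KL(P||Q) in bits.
2.0271 bits

D_KL(P||Q) = Σ P(x) log₂(P(x)/Q(x))

Computing term by term:
  P(1)·log₂(P(1)/Q(1)) = 0.0821·log₂(0.0821/0.194) = -0.10185
  P(2)·log₂(P(2)/Q(2)) = 0.4653·log₂(0.4653/0.796) = -0.36042
  P(3)·log₂(P(3)/Q(3)) = 0.4526·log₂(0.4526/0.01) = 2.48937

D_KL(P||Q) = -0.10185 - 0.36042 + 2.48937 = 2.02710 ≈ 2.0271 bits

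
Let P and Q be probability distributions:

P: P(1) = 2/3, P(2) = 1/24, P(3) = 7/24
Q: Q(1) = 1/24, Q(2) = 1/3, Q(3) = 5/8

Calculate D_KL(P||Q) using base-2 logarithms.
2.2210 bits

D_KL(P||Q) = Σ P(x) log₂(P(x)/Q(x))

Computing term by term:
  P(1)·log₂(P(1)/Q(1)) = (2/3)·log₂((2/3)/(1/24)) = 2.66667
  P(2)·log₂(P(2)/Q(2)) = (1/24)·log₂((1/24)/(1/3)) = -0.12500
  P(3)·log₂(P(3)/Q(3)) = (7/24)·log₂((7/24)/(5/8)) = -0.32070

D_KL(P||Q) = 2.66667 - 0.12500 - 0.32070 = 2.22097 ≈ 2.2210 bits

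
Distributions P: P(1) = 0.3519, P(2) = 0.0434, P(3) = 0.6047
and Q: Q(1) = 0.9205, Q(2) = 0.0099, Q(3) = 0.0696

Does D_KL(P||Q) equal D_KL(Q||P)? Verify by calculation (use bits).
D_KL(P||Q) = 1.4905 bits, D_KL(Q||P) = 1.0388 bits. No — D_KL(P||Q) ≠ D_KL(Q||P) for this pair.

D_KL(P||Q) = Σ P(x) log₂(P(x)/Q(x))

Computing term by term:
  P(1)·log₂(P(1)/Q(1)) = 0.3519·log₂(0.3519/0.9205) = -0.48817
  P(2)·log₂(P(2)/Q(2)) = 0.0434·log₂(0.0434/0.0099) = 0.09254
  P(3)·log₂(P(3)/Q(3)) = 0.6047·log₂(0.6047/0.0696) = 1.88610

D_KL(P||Q) = -0.48817 + 0.09254 + 1.88610 = 1.49047 ≈ 1.4905 bits

D_KL(Q||P) = Σ Q(x) log₂(Q(x)/P(x))

Computing term by term:
  Q(1)·log₂(Q(1)/P(1)) = 0.9205·log₂(0.9205/0.3519) = 1.27697
  Q(2)·log₂(Q(2)/P(2)) = 0.0099·log₂(0.0099/0.0434) = -0.02111
  Q(3)·log₂(Q(3)/P(3)) = 0.0696·log₂(0.0696/0.6047) = -0.21709

D_KL(Q||P) = 1.27697 - 0.02111 - 0.21709 = 1.03877 ≈ 1.0388 bits

These are NOT equal (difference: 0.4517 bits). KL divergence is asymmetric: D_KL(P||Q) ≠ D_KL(Q||P) in general.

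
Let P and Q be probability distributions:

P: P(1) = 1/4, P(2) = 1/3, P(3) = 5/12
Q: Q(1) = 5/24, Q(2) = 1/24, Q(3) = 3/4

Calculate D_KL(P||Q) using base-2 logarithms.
0.7124 bits

D_KL(P||Q) = Σ P(x) log₂(P(x)/Q(x))

Computing term by term:
  P(1)·log₂(P(1)/Q(1)) = (1/4)·log₂((1/4)/(5/24)) = 0.06576
  P(2)·log₂(P(2)/Q(2)) = (1/3)·log₂((1/3)/(1/24)) = 1.00000
  P(3)·log₂(P(3)/Q(3)) = (5/12)·log₂((5/12)/(3/4)) = -0.35333

D_KL(P||Q) = 0.06576 + 1.00000 - 0.35333 = 0.71243 ≈ 0.7124 bits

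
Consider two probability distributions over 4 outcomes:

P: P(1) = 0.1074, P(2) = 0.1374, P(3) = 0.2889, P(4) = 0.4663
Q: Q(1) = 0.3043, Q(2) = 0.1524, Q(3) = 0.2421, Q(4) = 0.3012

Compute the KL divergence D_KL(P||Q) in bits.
0.1858 bits

D_KL(P||Q) = Σ P(x) log₂(P(x)/Q(x))

Computing term by term:
  P(1)·log₂(P(1)/Q(1)) = 0.1074·log₂(0.1074/0.3043) = -0.16137
  P(2)·log₂(P(2)/Q(2)) = 0.1374·log₂(0.1374/0.1524) = -0.02054
  P(3)·log₂(P(3)/Q(3)) = 0.2889·log₂(0.2889/0.2421) = 0.07366
  P(4)·log₂(P(4)/Q(4)) = 0.4663·log₂(0.4663/0.3012) = 0.29402

D_KL(P||Q) = -0.16137 - 0.02054 + 0.07366 + 0.29402 = 0.18577 ≈ 0.1858 bits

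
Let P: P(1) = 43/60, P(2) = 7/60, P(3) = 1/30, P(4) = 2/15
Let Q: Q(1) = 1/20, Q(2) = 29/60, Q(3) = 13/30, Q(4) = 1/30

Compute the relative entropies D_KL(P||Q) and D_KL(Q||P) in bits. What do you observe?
D_KL(P||Q) = 2.6570 bits, D_KL(Q||P) = 2.3359 bits. The two directions give different values (D_KL(P||Q) exceeds D_KL(Q||P) by 0.3211 bits): KL divergence is asymmetric.

D_KL(P||Q) = Σ P(x) log₂(P(x)/Q(x))

Computing term by term:
  P(1)·log₂(P(1)/Q(1)) = (43/60)·log₂((43/60)/(1/20)) = 2.75293
  P(2)·log₂(P(2)/Q(2)) = (7/60)·log₂((7/60)/(29/60)) = -0.23924
  P(3)·log₂(P(3)/Q(3)) = (1/30)·log₂((1/30)/(13/30)) = -0.12335
  P(4)·log₂(P(4)/Q(4)) = (2/15)·log₂((2/15)/(1/30)) = 0.26667

D_KL(P||Q) = 2.75293 - 0.23924 - 0.12335 + 0.26667 = 2.65701 ≈ 2.6570 bits

D_KL(Q||P) = Σ Q(x) log₂(Q(x)/P(x))

Computing term by term:
  Q(1)·log₂(Q(1)/P(1)) = (1/20)·log₂((1/20)/(43/60)) = -0.19207
  Q(2)·log₂(Q(2)/P(2)) = (29/60)·log₂((29/60)/(7/60)) = 0.99114
  Q(3)·log₂(Q(3)/P(3)) = (13/30)·log₂((13/30)/(1/30)) = 1.60352
  Q(4)·log₂(Q(4)/P(4)) = (1/30)·log₂((1/30)/(2/15)) = -0.06667

D_KL(Q||P) = -0.19207 + 0.99114 + 1.60352 - 0.06667 = 2.33592 ≈ 2.3359 bits

These are NOT equal (difference: 0.3211 bits). KL divergence is asymmetric: D_KL(P||Q) ≠ D_KL(Q||P) in general.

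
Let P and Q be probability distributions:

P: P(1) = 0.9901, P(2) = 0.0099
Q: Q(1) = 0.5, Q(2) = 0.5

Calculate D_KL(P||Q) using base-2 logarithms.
0.9199 bits

D_KL(P||Q) = Σ P(x) log₂(P(x)/Q(x))

Computing term by term:
  P(1)·log₂(P(1)/Q(1)) = 0.9901·log₂(0.9901/0.5) = 0.97589
  P(2)·log₂(P(2)/Q(2)) = 0.0099·log₂(0.0099/0.5) = -0.05602

D_KL(P||Q) = 0.97589 - 0.05602 = 0.91987 ≈ 0.9199 bits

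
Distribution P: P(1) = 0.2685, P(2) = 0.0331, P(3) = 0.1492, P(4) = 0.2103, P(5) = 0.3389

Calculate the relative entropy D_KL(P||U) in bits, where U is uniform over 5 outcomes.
0.2382 bits

U(i) = 1/5 for all i

D_KL(P||U) = Σ P(x) log₂(P(x) / (1/5))
           = Σ P(x) log₂(P(x)) + log₂(5)
           = log₂(5) - H(P)

H(P) = -Σ P(x) log₂(P(x)):
  -P(1)·log₂(P(1)) = -(0.2685)·log₂(0.2685) = 0.50935
  -P(2)·log₂(P(2)) = -(0.0331)·log₂(0.0331) = 0.16275
  -P(3)·log₂(P(3)) = -(0.1492)·log₂(0.1492) = 0.40951
  -P(4)·log₂(P(4)) = -(0.2103)·log₂(0.2103) = 0.47307
  -P(5)·log₂(P(5)) = -(0.3389)·log₂(0.3389) = 0.52905
H(P) = 0.50935 + 0.16275 + 0.40951 + 0.47307 + 0.52905 = 2.08373 bits

log₂(5) = 2.32193 bits

D_KL(P||U) = 2.32193 - 2.08373 = 0.23820 ≈ 0.2382 bits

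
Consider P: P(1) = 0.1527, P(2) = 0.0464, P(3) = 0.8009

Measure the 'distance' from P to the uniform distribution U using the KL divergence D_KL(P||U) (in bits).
0.7089 bits

U(i) = 1/3 for all i

D_KL(P||U) = Σ P(x) log₂(P(x) / (1/3))
           = Σ P(x) log₂(P(x)) + log₂(3)
           = log₂(3) - H(P)

H(P) = -Σ P(x) log₂(P(x)):
  -P(1)·log₂(P(1)) = -(0.1527)·log₂(0.1527) = 0.41400
  -P(2)·log₂(P(2)) = -(0.0464)·log₂(0.0464) = 0.20554
  -P(3)·log₂(P(3)) = -(0.8009)·log₂(0.8009) = 0.25653
H(P) = 0.41400 + 0.20554 + 0.25653 = 0.87607 bits

log₂(3) = 1.58496 bits

D_KL(P||U) = 1.58496 - 0.87607 = 0.70889 ≈ 0.7089 bits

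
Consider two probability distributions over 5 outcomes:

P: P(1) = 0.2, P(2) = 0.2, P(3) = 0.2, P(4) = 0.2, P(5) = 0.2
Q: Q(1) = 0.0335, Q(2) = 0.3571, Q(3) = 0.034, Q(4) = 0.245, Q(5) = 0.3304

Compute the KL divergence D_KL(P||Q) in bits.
0.6562 bits

D_KL(P||Q) = Σ P(x) log₂(P(x)/Q(x))

Computing term by term:
  P(1)·log₂(P(1)/Q(1)) = 0.2·log₂(0.2/0.0335) = 0.51555
  P(2)·log₂(P(2)/Q(2)) = 0.2·log₂(0.2/0.3571) = -0.16727
  P(3)·log₂(P(3)/Q(3)) = 0.2·log₂(0.2/0.034) = 0.51128
  P(4)·log₂(P(4)/Q(4)) = 0.2·log₂(0.2/0.245) = -0.05856
  P(5)·log₂(P(5)/Q(5)) = 0.2·log₂(0.2/0.3304) = -0.14484

D_KL(P||Q) = 0.51555 - 0.16727 + 0.51128 - 0.05856 - 0.14484 = 0.65616 ≈ 0.6562 bits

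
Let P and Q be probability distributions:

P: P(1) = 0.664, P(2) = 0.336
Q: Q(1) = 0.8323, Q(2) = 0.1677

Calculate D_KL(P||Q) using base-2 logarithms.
0.1205 bits

D_KL(P||Q) = Σ P(x) log₂(P(x)/Q(x))

Computing term by term:
  P(1)·log₂(P(1)/Q(1)) = 0.664·log₂(0.664/0.8323) = -0.21641
  P(2)·log₂(P(2)/Q(2)) = 0.336·log₂(0.336/0.1677) = 0.33687

D_KL(P||Q) = -0.21641 + 0.33687 = 0.12046 ≈ 0.1205 bits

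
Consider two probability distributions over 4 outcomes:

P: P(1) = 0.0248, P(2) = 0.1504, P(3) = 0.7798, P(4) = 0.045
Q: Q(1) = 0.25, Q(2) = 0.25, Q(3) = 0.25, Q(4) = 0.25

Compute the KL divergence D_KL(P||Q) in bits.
0.9755 bits

D_KL(P||Q) = Σ P(x) log₂(P(x)/Q(x))

Computing term by term:
  P(1)·log₂(P(1)/Q(1)) = 0.0248·log₂(0.0248/0.25) = -0.08267
  P(2)·log₂(P(2)/Q(2)) = 0.1504·log₂(0.1504/0.25) = -0.11026
  P(3)·log₂(P(3)/Q(3)) = 0.7798·log₂(0.7798/0.25) = 1.27979
  P(4)·log₂(P(4)/Q(4)) = 0.045·log₂(0.045/0.25) = -0.11133

D_KL(P||Q) = -0.08267 - 0.11026 + 1.27979 - 0.11133 = 0.97553 ≈ 0.9755 bits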